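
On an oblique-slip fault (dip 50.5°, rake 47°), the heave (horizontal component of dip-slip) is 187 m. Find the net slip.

dip-slip = heave / cos(dip) = 187 / cos(50.5°) = 294 m
net slip = dip-slip / sin(rake) = 294 / sin(47°) = 402 m

402 m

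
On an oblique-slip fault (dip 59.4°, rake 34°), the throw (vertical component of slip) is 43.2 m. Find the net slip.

89.8 m

dip-slip = throw / sin(dip) = 43.2 / sin(59.4°) = 50.19 m
net slip = dip-slip / sin(rake) = 50.19 / sin(34°) = 89.8 m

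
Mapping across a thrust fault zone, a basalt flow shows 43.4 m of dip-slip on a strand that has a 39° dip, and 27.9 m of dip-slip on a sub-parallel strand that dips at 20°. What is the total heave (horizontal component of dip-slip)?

59.9 m

heave_A = 43.4 × cos(39°) = 33.73 m
heave_B = 27.9 × cos(20°) = 26.22 m
total = 33.73 + 26.22 = 59.9 m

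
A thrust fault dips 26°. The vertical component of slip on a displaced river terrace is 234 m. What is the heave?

heave = throw / tan(dip) = 234 / tan(26°) = 480 m

480 m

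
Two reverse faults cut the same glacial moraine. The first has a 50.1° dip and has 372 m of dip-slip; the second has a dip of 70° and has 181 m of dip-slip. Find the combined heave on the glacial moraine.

301 m

heave_A = 372 × cos(50.1°) = 238.6 m
heave_B = 181 × cos(70°) = 61.91 m
total = 238.6 + 61.91 = 301 m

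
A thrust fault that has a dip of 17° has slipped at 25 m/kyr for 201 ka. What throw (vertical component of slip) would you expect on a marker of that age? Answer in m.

dip-slip = rate × time = 25 m/kyr × 201 ka = 5025 m
throw = dip-slip × sin(dip) = 5025 × sin(17°) = 1470 m

1470 m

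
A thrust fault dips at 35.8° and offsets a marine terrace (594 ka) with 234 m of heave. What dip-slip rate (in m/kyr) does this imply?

0.486 m/kyr

dip-slip = heave / cos(dip) = 234 m / cos(35.8°) = 288.5 m
rate = 288.5 m / 594 ka = 0.000486 m/yr = 0.486 m/kyr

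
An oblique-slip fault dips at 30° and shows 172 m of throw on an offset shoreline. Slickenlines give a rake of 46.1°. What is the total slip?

477 m

dip-slip = throw / sin(dip) = 172 / sin(30°) = 344 m
net slip = dip-slip / sin(rake) = 344 / sin(46.1°) = 477 m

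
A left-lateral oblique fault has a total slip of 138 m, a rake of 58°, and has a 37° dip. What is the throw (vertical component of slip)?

dip-slip = net slip × sin(rake) = 138 m × sin(58°) = 117 m
throw = dip-slip × sin(dip) = 117 × sin(37°) = 70.4 m

70.4 m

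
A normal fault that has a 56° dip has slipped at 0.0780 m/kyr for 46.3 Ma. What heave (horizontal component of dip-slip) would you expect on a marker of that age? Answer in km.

2.02 km

dip-slip = rate × time = 0.0780 m/kyr × 46.3 Ma = 3611 m
heave = dip-slip × cos(dip) = 3611 × cos(56°) = 2020 m = 2.02 km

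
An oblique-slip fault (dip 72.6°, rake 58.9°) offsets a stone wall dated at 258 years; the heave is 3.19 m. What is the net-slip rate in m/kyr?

48.3 m/kyr

dip-slip = heave / cos(dip) = 3.19 / cos(72.6°) = 10.67 m
net slip = dip-slip / sin(rake) = 10.67 / sin(58.9°) = 12.46 m
rate = 12.46 m / 258 years = 0.0483 m/yr = 48.3 m/kyr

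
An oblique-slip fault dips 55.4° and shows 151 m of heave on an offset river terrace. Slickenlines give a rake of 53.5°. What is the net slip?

dip-slip = heave / cos(dip) = 151 / cos(55.4°) = 265.9 m
net slip = dip-slip / sin(rake) = 265.9 / sin(53.5°) = 331 m

331 m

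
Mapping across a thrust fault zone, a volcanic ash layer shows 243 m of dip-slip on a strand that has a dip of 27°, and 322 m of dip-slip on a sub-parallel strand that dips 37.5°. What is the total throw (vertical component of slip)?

306 m

throw_A = 243 × sin(27°) = 110.3 m
throw_B = 322 × sin(37.5°) = 196 m
total = 110.3 + 196 = 306 m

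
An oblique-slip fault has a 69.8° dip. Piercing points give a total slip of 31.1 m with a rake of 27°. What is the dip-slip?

dip-slip = net slip × sin(rake) = 31.1 m × sin(27°) = 14.1 m

14.1 m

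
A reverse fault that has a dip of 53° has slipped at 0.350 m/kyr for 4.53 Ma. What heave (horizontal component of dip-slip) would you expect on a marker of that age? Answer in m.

dip-slip = rate × time = 0.350 m/kyr × 4.53 Ma = 1586 m
heave = dip-slip × cos(dip) = 1586 × cos(53°) = 954 m

954 m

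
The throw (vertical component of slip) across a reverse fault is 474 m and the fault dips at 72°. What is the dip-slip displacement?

dip-slip = throw / sin(dip) = 474 / sin(72°) = 498 m

498 m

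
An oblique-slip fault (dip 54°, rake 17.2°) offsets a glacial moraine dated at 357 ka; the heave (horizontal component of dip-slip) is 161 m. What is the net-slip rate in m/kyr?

2.59 m/kyr

dip-slip = heave / cos(dip) = 161 / cos(54°) = 273.9 m
net slip = dip-slip / sin(rake) = 273.9 / sin(17.2°) = 926.3 m
rate = 926.3 m / 357 ka = 0.00259 m/yr = 2.59 m/kyr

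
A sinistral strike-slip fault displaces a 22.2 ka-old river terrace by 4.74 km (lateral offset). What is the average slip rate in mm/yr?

214 mm/yr

rate = 4.74 km / 22.2 ka = 0.214 m/yr = 214 mm/yr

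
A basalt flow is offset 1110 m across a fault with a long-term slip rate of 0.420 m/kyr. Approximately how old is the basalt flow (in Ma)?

2.64 Ma

age = offset / rate = 1110 m / (0.420 m/kyr) = 2.64e+06 yr = 2.64 Ma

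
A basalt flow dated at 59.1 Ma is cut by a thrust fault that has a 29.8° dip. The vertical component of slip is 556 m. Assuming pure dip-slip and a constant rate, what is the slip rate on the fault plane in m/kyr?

dip-slip = throw / sin(dip) = 556 m / sin(29.8°) = 1119 m
rate = 1119 m / 59.1 Ma = 0.0000189 m/yr = 0.0189 m/kyr

0.0189 m/kyr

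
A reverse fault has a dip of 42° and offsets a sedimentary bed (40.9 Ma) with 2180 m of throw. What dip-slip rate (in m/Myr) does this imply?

dip-slip = throw / sin(dip) = 2180 m / sin(42°) = 3258 m
rate = 3258 m / 40.9 Ma = 0.0000797 m/yr = 79.7 m/Myr

79.7 m/Myr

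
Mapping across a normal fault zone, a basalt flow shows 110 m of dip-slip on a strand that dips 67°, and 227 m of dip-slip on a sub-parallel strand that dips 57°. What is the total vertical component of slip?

throw_A = 110 × sin(67°) = 101.3 m
throw_B = 227 × sin(57°) = 190.4 m
total = 101.3 + 190.4 = 292 m

292 m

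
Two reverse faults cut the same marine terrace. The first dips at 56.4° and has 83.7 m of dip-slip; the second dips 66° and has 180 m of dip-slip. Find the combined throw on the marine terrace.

234 m

throw_A = 83.7 × sin(56.4°) = 69.72 m
throw_B = 180 × sin(66°) = 164.4 m
total = 69.72 + 164.4 = 234 m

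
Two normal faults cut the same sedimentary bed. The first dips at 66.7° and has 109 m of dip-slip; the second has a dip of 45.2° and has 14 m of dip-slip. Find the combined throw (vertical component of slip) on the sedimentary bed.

throw_A = 109 × sin(66.7°) = 100.1 m
throw_B = 14 × sin(45.2°) = 9.934 m
total = 100.1 + 9.934 = 110 m

110 m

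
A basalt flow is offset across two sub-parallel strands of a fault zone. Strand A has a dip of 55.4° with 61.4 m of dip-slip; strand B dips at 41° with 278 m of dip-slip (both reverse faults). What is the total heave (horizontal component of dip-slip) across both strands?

heave_A = 61.4 × cos(55.4°) = 34.87 m
heave_B = 278 × cos(41°) = 209.8 m
total = 34.87 + 209.8 = 245 m

245 m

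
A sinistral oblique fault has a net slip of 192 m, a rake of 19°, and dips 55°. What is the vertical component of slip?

dip-slip = net slip × sin(rake) = 192 m × sin(19°) = 62.51 m
throw = dip-slip × sin(dip) = 62.51 × sin(55°) = 51.2 m

51.2 m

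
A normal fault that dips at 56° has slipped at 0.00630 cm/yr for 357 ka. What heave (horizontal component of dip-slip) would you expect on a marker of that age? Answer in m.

dip-slip = rate × time = 0.00630 cm/yr × 357 ka = 22.49 m
heave = dip-slip × cos(dip) = 22.49 × cos(56°) = 12.6 m

12.6 m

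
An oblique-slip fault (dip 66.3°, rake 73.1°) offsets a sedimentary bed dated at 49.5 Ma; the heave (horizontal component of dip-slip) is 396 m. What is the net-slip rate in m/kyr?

0.0208 m/kyr

dip-slip = heave / cos(dip) = 396 / cos(66.3°) = 985.2 m
net slip = dip-slip / sin(rake) = 985.2 / sin(73.1°) = 1030 m
rate = 1030 m / 49.5 Ma = 0.0000208 m/yr = 0.0208 m/kyr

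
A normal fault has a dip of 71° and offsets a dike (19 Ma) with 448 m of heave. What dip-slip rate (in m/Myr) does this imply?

dip-slip = heave / cos(dip) = 448 m / cos(71°) = 1376 m
rate = 1376 m / 19 Ma = 0.0000724 m/yr = 72.4 m/Myr

72.4 m/Myr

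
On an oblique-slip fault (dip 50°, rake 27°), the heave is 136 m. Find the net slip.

466 m

dip-slip = heave / cos(dip) = 136 / cos(50°) = 211.6 m
net slip = dip-slip / sin(rake) = 211.6 / sin(27°) = 466 m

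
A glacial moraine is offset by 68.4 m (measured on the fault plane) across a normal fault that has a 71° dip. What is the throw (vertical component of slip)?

64.7 m

throw = dip-slip × sin(dip) = 68.4 m × sin(71°) = 64.7 m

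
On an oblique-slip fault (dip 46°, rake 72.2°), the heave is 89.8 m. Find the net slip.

136 m

dip-slip = heave / cos(dip) = 89.8 / cos(46°) = 129.3 m
net slip = dip-slip / sin(rake) = 129.3 / sin(72.2°) = 136 m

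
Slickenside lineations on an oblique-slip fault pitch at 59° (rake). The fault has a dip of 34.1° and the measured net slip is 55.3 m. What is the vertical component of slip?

26.6 m

dip-slip = net slip × sin(rake) = 55.3 m × sin(59°) = 47.40 m
throw = dip-slip × sin(dip) = 47.40 × sin(34.1°) = 26.6 m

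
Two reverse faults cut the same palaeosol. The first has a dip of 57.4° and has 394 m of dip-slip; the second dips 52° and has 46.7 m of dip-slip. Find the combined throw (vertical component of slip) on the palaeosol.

throw_A = 394 × sin(57.4°) = 331.9 m
throw_B = 46.7 × sin(52°) = 36.80 m
total = 331.9 + 36.80 = 369 m

369 m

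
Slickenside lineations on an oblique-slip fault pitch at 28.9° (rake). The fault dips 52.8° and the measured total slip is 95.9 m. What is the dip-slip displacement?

46.3 m

dip-slip = net slip × sin(rake) = 95.9 m × sin(28.9°) = 46.3 m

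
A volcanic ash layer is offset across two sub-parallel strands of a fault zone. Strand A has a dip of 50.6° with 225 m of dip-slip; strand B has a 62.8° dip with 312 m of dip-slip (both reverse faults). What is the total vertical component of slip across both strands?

451 m

throw_A = 225 × sin(50.6°) = 173.9 m
throw_B = 312 × sin(62.8°) = 277.5 m
total = 173.9 + 277.5 = 451 m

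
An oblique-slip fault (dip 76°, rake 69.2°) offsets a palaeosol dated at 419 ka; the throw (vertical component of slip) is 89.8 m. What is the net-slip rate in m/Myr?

236 m/Myr

dip-slip = throw / sin(dip) = 89.8 / sin(76°) = 92.55 m
net slip = dip-slip / sin(rake) = 92.55 / sin(69.2°) = 99 m
rate = 99 m / 419 ka = 0.000236 m/yr = 236 m/Myr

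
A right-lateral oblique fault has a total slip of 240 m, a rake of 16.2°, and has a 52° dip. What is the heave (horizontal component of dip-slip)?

41.2 m

dip-slip = net slip × sin(rake) = 240 m × sin(16.2°) = 66.96 m
heave = dip-slip × cos(dip) = 66.96 × cos(52°) = 41.2 m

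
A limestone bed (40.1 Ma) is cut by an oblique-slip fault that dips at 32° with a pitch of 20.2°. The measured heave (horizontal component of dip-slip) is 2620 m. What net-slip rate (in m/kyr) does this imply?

0.223 m/kyr

dip-slip = heave / cos(dip) = 2620 / cos(32°) = 3089 m
net slip = dip-slip / sin(rake) = 3089 / sin(20.2°) = 8947 m
rate = 8947 m / 40.1 Ma = 0.000223 m/yr = 0.223 m/kyr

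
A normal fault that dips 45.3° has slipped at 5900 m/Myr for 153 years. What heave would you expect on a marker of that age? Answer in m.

0.635 m

dip-slip = rate × time = 5900 m/Myr × 153 years = 0.9027 m
heave = dip-slip × cos(dip) = 0.9027 × cos(45.3°) = 0.635 m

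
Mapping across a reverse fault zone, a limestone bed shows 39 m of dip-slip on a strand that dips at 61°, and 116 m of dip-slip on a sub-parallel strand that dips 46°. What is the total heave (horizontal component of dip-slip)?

99.5 m

heave_A = 39 × cos(61°) = 18.91 m
heave_B = 116 × cos(46°) = 80.58 m
total = 18.91 + 80.58 = 99.5 m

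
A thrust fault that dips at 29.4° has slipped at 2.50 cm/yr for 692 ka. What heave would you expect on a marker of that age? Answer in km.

dip-slip = rate × time = 2.50 cm/yr × 692 ka = 17300 m
heave = dip-slip × cos(dip) = 17300 × cos(29.4°) = 15100 m = 15.1 km

15.1 km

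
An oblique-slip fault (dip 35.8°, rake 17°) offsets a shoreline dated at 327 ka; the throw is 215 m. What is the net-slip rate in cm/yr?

0.384 cm/yr

dip-slip = throw / sin(dip) = 215 / sin(35.8°) = 367.5 m
net slip = dip-slip / sin(rake) = 367.5 / sin(17°) = 1257 m
rate = 1257 m / 327 ka = 0.00384 m/yr = 0.384 cm/yr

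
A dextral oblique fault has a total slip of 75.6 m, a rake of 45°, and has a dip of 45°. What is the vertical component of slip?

dip-slip = net slip × sin(rake) = 75.6 m × sin(45°) = 53.46 m
throw = dip-slip × sin(dip) = 53.46 × sin(45°) = 37.8 m

37.8 m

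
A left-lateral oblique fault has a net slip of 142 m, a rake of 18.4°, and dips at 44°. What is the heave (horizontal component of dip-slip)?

dip-slip = net slip × sin(rake) = 142 m × sin(18.4°) = 44.82 m
heave = dip-slip × cos(dip) = 44.82 × cos(44°) = 32.2 m

32.2 m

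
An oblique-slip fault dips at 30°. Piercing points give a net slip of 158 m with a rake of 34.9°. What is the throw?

dip-slip = net slip × sin(rake) = 158 m × sin(34.9°) = 90.40 m
throw = dip-slip × sin(dip) = 90.40 × sin(30°) = 45.2 m

45.2 m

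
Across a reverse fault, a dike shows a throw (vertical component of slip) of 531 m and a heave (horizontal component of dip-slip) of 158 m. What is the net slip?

554 m

net slip = √(throw² + heave²) = √(531² + 158²) = 554 m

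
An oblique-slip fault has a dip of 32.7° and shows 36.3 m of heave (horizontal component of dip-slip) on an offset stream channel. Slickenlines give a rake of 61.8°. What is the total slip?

dip-slip = heave / cos(dip) = 36.3 / cos(32.7°) = 43.14 m
net slip = dip-slip / sin(rake) = 43.14 / sin(61.8°) = 48.9 m

48.9 m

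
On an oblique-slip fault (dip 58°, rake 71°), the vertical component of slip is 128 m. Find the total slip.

160 m

dip-slip = throw / sin(dip) = 128 / sin(58°) = 150.9 m
net slip = dip-slip / sin(rake) = 150.9 / sin(71°) = 160 m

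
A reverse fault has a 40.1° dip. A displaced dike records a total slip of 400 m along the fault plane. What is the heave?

heave = dip-slip × cos(dip) = 400 m × cos(40.1°) = 306 m

306 m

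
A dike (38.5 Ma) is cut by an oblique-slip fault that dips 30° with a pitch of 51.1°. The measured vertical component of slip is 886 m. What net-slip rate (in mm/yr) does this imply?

dip-slip = throw / sin(dip) = 886 / sin(30°) = 1772 m
net slip = dip-slip / sin(rake) = 1772 / sin(51.1°) = 2277 m
rate = 2277 m / 38.5 Ma = 0.0000591 m/yr = 0.0591 mm/yr

0.0591 mm/yr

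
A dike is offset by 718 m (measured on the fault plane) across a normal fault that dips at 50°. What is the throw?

550 m

throw = dip-slip × sin(dip) = 718 m × sin(50°) = 550 m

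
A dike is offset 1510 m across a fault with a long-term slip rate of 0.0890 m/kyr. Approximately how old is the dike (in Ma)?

age = offset / rate = 1510 m / (0.0890 m/kyr) = 1.7e+07 yr = 17 Ma

17 Ma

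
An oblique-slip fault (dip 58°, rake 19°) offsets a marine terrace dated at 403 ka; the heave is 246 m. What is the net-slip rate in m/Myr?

dip-slip = heave / cos(dip) = 246 / cos(58°) = 464.2 m
net slip = dip-slip / sin(rake) = 464.2 / sin(19°) = 1426 m
rate = 1426 m / 403 ka = 0.00354 m/yr = 3540 m/Myr

3540 m/Myr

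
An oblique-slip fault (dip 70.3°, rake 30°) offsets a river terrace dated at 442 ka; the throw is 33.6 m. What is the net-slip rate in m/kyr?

dip-slip = throw / sin(dip) = 33.6 / sin(70.3°) = 35.69 m
net slip = dip-slip / sin(rake) = 35.69 / sin(30°) = 71.38 m
rate = 71.38 m / 442 ka = 0.000161 m/yr = 0.161 m/kyr

0.161 m/kyr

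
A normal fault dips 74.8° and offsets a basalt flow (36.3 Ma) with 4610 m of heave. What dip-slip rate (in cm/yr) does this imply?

0.0484 cm/yr

dip-slip = heave / cos(dip) = 4610 m / cos(74.8°) = 17580 m
rate = 17580 m / 36.3 Ma = 0.000484 m/yr = 0.0484 cm/yr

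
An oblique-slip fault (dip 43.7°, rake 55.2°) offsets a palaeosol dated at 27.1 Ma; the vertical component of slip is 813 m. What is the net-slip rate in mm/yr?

0.0529 mm/yr

dip-slip = throw / sin(dip) = 813 / sin(43.7°) = 1177 m
net slip = dip-slip / sin(rake) = 1177 / sin(55.2°) = 1433 m
rate = 1433 m / 27.1 Ma = 0.0000529 m/yr = 0.0529 mm/yr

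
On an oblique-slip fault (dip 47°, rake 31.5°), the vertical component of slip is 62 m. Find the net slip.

162 m

dip-slip = throw / sin(dip) = 62 / sin(47°) = 84.77 m
net slip = dip-slip / sin(rake) = 84.77 / sin(31.5°) = 162 m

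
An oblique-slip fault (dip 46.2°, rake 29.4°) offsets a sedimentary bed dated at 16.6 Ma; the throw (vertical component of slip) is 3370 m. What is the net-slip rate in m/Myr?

573 m/Myr

dip-slip = throw / sin(dip) = 3370 / sin(46.2°) = 4669 m
net slip = dip-slip / sin(rake) = 4669 / sin(29.4°) = 9511 m
rate = 9511 m / 16.6 Ma = 0.000573 m/yr = 573 m/Myr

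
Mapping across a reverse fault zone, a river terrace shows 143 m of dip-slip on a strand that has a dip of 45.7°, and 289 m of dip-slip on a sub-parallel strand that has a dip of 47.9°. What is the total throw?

317 m

throw_A = 143 × sin(45.7°) = 102.3 m
throw_B = 289 × sin(47.9°) = 214.4 m
total = 102.3 + 214.4 = 317 m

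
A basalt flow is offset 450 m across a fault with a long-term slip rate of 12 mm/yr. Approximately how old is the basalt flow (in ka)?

37.5 ka

age = offset / rate = 450 m / (12 mm/yr) = 37500 yr = 37.5 ka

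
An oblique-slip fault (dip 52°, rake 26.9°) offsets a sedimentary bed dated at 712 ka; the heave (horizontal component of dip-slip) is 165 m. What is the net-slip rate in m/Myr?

832 m/Myr

dip-slip = heave / cos(dip) = 165 / cos(52°) = 268 m
net slip = dip-slip / sin(rake) = 268 / sin(26.9°) = 592.4 m
rate = 592.4 m / 712 ka = 0.000832 m/yr = 832 m/Myr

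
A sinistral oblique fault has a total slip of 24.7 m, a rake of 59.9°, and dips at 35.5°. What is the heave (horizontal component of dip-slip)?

dip-slip = net slip × sin(rake) = 24.7 m × sin(59.9°) = 21.37 m
heave = dip-slip × cos(dip) = 21.37 × cos(35.5°) = 17.4 m

17.4 m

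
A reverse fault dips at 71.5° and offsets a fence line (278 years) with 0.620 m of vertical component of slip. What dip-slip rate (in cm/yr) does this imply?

dip-slip = throw / sin(dip) = 0.620 m / sin(71.5°) = 0.6538 m
rate = 0.6538 m / 278 years = 0.00235 m/yr = 0.235 cm/yr

0.235 cm/yr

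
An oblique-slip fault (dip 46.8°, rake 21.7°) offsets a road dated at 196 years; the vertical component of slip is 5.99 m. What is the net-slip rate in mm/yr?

dip-slip = throw / sin(dip) = 5.99 / sin(46.8°) = 8.217 m
net slip = dip-slip / sin(rake) = 8.217 / sin(21.7°) = 22.22 m
rate = 22.22 m / 196 years = 0.113 m/yr = 113 mm/yr

113 mm/yr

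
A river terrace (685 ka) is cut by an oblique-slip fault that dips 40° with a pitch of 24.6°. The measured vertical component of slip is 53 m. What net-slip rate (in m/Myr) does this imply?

289 m/Myr

dip-slip = throw / sin(dip) = 53 / sin(40°) = 82.45 m
net slip = dip-slip / sin(rake) = 82.45 / sin(24.6°) = 198.1 m
rate = 198.1 m / 685 ka = 0.000289 m/yr = 289 m/Myr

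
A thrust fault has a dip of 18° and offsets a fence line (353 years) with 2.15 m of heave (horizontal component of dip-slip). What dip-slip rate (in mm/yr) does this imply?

dip-slip = heave / cos(dip) = 2.15 m / cos(18°) = 2.261 m
rate = 2.261 m / 353 years = 0.00640 m/yr = 6.40 mm/yr

6.40 mm/yr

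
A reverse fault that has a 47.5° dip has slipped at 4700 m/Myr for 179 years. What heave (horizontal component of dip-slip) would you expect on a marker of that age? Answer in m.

0.568 m

dip-slip = rate × time = 4700 m/Myr × 179 years = 0.8413 m
heave = dip-slip × cos(dip) = 0.8413 × cos(47.5°) = 0.568 m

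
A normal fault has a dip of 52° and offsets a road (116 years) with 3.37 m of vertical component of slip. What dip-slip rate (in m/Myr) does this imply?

dip-slip = throw / sin(dip) = 3.37 m / sin(52°) = 4.277 m
rate = 4.277 m / 116 years = 0.0369 m/yr = 36900 m/Myr

36900 m/Myr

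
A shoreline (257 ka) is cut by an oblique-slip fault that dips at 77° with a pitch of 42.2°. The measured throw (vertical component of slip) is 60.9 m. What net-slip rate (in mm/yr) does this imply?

dip-slip = throw / sin(dip) = 60.9 / sin(77°) = 62.50 m
net slip = dip-slip / sin(rake) = 62.50 / sin(42.2°) = 93.05 m
rate = 93.05 m / 257 ka = 0.000362 m/yr = 0.362 mm/yr

0.362 mm/yr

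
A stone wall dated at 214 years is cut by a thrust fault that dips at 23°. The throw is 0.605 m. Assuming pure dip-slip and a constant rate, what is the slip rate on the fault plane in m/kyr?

dip-slip = throw / sin(dip) = 0.605 m / sin(23°) = 1.548 m
rate = 1.548 m / 214 years = 0.00724 m/yr = 7.24 m/kyr

7.24 m/kyr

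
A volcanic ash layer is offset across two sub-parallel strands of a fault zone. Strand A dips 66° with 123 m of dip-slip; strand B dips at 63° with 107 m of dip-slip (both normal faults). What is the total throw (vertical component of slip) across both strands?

throw_A = 123 × sin(66°) = 112.4 m
throw_B = 107 × sin(63°) = 95.34 m
total = 112.4 + 95.34 = 208 m

208 m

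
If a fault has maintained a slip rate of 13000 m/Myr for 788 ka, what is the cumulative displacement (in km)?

10.2 km

slip = rate × time = 13000 m/Myr × 788 ka = 10200 m = 10.2 km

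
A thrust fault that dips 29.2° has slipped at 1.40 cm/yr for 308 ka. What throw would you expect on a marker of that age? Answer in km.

dip-slip = rate × time = 1.40 cm/yr × 308 ka = 4312 m
throw = dip-slip × sin(dip) = 4312 × sin(29.2°) = 2100 m = 2.10 km

2.10 km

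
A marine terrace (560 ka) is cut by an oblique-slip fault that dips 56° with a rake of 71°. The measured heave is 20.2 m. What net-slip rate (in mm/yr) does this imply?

0.0682 mm/yr

dip-slip = heave / cos(dip) = 20.2 / cos(56°) = 36.12 m
net slip = dip-slip / sin(rake) = 36.12 / sin(71°) = 38.20 m
rate = 38.20 m / 560 ka = 0.0000682 m/yr = 0.0682 mm/yr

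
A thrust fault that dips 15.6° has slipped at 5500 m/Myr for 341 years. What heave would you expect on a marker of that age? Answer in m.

1.81 m

dip-slip = rate × time = 5500 m/Myr × 341 years = 1.875 m
heave = dip-slip × cos(dip) = 1.875 × cos(15.6°) = 1.81 m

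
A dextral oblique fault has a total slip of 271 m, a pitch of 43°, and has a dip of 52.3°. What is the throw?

dip-slip = net slip × sin(rake) = 271 m × sin(43°) = 184.8 m
throw = dip-slip × sin(dip) = 184.8 × sin(52.3°) = 146 m

146 m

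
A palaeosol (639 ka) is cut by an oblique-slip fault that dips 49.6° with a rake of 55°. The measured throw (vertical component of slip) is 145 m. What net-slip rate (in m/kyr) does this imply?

dip-slip = throw / sin(dip) = 145 / sin(49.6°) = 190.4 m
net slip = dip-slip / sin(rake) = 190.4 / sin(55°) = 232.4 m
rate = 232.4 m / 639 ka = 0.000364 m/yr = 0.364 m/kyr

0.364 m/kyr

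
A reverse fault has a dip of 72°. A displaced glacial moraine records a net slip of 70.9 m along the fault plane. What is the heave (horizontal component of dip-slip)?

heave = dip-slip × cos(dip) = 70.9 m × cos(72°) = 21.9 m

21.9 m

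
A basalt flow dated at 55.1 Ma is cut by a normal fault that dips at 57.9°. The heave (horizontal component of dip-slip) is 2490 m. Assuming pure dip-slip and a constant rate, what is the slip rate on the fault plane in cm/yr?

dip-slip = heave / cos(dip) = 2490 m / cos(57.9°) = 4686 m
rate = 4686 m / 55.1 Ma = 0.0000850 m/yr = 0.00850 cm/yr

0.00850 cm/yr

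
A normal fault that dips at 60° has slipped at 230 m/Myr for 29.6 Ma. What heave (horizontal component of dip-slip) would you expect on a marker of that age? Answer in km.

3.40 km

dip-slip = rate × time = 230 m/Myr × 29.6 Ma = 6808 m
heave = dip-slip × cos(dip) = 6808 × cos(60°) = 3400 m = 3.40 km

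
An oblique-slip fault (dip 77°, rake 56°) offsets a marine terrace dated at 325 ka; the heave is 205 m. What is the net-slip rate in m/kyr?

dip-slip = heave / cos(dip) = 205 / cos(77°) = 911.3 m
net slip = dip-slip / sin(rake) = 911.3 / sin(56°) = 1099 m
rate = 1099 m / 325 ka = 0.00338 m/yr = 3.38 m/kyr

3.38 m/kyr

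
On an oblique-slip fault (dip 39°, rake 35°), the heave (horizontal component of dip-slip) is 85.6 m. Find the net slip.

dip-slip = heave / cos(dip) = 85.6 / cos(39°) = 110.1 m
net slip = dip-slip / sin(rake) = 110.1 / sin(35°) = 192 m

192 m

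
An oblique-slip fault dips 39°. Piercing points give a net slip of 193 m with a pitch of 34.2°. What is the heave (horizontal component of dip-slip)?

dip-slip = net slip × sin(rake) = 193 m × sin(34.2°) = 108.5 m
heave = dip-slip × cos(dip) = 108.5 × cos(39°) = 84.3 m

84.3 m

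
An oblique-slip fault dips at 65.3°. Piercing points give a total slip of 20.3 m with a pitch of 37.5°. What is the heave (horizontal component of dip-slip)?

5.16 m

dip-slip = net slip × sin(rake) = 20.3 m × sin(37.5°) = 12.36 m
heave = dip-slip × cos(dip) = 12.36 × cos(65.3°) = 5.16 m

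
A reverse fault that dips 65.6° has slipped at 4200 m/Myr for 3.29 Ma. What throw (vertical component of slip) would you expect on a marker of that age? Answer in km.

12.6 km

dip-slip = rate × time = 4200 m/Myr × 3.29 Ma = 13820 m
throw = dip-slip × sin(dip) = 13820 × sin(65.6°) = 12600 m = 12.6 km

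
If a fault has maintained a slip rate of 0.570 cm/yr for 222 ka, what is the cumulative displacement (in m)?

slip = rate × time = 0.570 cm/yr × 222 ka = 1270 m

1270 m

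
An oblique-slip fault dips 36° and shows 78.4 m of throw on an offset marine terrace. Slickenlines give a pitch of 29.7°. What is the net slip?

269 m

dip-slip = throw / sin(dip) = 78.4 / sin(36°) = 133.4 m
net slip = dip-slip / sin(rake) = 133.4 / sin(29.7°) = 269 m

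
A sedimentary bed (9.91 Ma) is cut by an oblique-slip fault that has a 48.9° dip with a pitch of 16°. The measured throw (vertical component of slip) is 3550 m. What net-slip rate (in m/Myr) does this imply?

dip-slip = throw / sin(dip) = 3550 / sin(48.9°) = 4711 m
net slip = dip-slip / sin(rake) = 4711 / sin(16°) = 17090 m
rate = 17090 m / 9.91 Ma = 0.00172 m/yr = 1720 m/Myr

1720 m/Myr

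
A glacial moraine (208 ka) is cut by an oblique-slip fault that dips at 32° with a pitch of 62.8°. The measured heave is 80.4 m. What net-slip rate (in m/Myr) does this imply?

dip-slip = heave / cos(dip) = 80.4 / cos(32°) = 94.81 m
net slip = dip-slip / sin(rake) = 94.81 / sin(62.8°) = 106.6 m
rate = 106.6 m / 208 ka = 0.000512 m/yr = 512 m/Myr

512 m/Myr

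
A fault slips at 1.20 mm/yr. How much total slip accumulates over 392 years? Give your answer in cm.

slip = rate × time = 1.20 mm/yr × 392 years = 0.470 m = 47 cm

47 cm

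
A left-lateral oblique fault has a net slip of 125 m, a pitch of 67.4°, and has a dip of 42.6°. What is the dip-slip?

115 m

dip-slip = net slip × sin(rake) = 125 m × sin(67.4°) = 115 m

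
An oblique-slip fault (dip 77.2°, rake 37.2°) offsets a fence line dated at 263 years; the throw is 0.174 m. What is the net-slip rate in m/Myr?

1120 m/Myr

dip-slip = throw / sin(dip) = 0.174 / sin(77.2°) = 0.1784 m
net slip = dip-slip / sin(rake) = 0.1784 / sin(37.2°) = 0.2951 m
rate = 0.2951 m / 263 years = 0.00112 m/yr = 1120 m/Myr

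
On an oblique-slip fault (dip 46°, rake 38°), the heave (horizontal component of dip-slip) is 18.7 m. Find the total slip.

43.7 m

dip-slip = heave / cos(dip) = 18.7 / cos(46°) = 26.92 m
net slip = dip-slip / sin(rake) = 26.92 / sin(38°) = 43.7 m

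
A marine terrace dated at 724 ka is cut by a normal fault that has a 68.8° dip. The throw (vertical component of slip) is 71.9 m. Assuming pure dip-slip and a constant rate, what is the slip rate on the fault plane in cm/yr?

dip-slip = throw / sin(dip) = 71.9 m / sin(68.8°) = 77.12 m
rate = 77.12 m / 724 ka = 0.000107 m/yr = 0.0107 cm/yr

0.0107 cm/yr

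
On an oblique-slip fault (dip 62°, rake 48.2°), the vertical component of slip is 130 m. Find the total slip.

198 m

dip-slip = throw / sin(dip) = 130 / sin(62°) = 147.2 m
net slip = dip-slip / sin(rake) = 147.2 / sin(48.2°) = 198 m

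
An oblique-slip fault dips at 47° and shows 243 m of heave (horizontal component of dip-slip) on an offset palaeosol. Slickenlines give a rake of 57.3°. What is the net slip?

dip-slip = heave / cos(dip) = 243 / cos(47°) = 356.3 m
net slip = dip-slip / sin(rake) = 356.3 / sin(57.3°) = 423 m

423 m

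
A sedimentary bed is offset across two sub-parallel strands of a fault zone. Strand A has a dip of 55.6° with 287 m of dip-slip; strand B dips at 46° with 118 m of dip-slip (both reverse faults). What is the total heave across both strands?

heave_A = 287 × cos(55.6°) = 162.1 m
heave_B = 118 × cos(46°) = 81.97 m
total = 162.1 + 81.97 = 244 m

244 m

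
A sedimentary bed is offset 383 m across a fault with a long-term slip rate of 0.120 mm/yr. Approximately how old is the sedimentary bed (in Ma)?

3.19 Ma

age = offset / rate = 383 m / (0.120 mm/yr) = 3.19e+06 yr = 3.19 Ma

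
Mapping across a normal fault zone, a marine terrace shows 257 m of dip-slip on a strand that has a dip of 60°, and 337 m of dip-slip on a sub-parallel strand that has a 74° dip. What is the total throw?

547 m

throw_A = 257 × sin(60°) = 222.6 m
throw_B = 337 × sin(74°) = 323.9 m
total = 222.6 + 323.9 = 547 m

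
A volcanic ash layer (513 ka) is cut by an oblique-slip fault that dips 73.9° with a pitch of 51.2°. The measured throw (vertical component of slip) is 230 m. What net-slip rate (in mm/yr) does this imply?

0.599 mm/yr

dip-slip = throw / sin(dip) = 230 / sin(73.9°) = 239.4 m
net slip = dip-slip / sin(rake) = 239.4 / sin(51.2°) = 307.2 m
rate = 307.2 m / 513 ka = 0.000599 m/yr = 0.599 mm/yr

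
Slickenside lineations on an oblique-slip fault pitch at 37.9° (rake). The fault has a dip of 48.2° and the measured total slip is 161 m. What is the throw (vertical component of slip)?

73.7 m

dip-slip = net slip × sin(rake) = 161 m × sin(37.9°) = 98.90 m
throw = dip-slip × sin(dip) = 98.90 × sin(48.2°) = 73.7 m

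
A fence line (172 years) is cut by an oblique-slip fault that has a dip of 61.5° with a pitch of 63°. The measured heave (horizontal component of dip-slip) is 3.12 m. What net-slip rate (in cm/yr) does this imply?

dip-slip = heave / cos(dip) = 3.12 / cos(61.5°) = 6.539 m
net slip = dip-slip / sin(rake) = 6.539 / sin(63°) = 7.339 m
rate = 7.339 m / 172 years = 0.0427 m/yr = 4.27 cm/yr

4.27 cm/yr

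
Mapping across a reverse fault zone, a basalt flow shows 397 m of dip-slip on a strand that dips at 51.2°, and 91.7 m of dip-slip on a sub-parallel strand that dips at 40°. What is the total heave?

319 m

heave_A = 397 × cos(51.2°) = 248.8 m
heave_B = 91.7 × cos(40°) = 70.25 m
total = 248.8 + 70.25 = 319 m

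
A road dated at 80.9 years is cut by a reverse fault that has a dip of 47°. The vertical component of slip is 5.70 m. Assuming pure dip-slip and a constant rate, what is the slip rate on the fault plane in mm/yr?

96.3 mm/yr

dip-slip = throw / sin(dip) = 5.70 m / sin(47°) = 7.794 m
rate = 7.794 m / 80.9 years = 0.0963 m/yr = 96.3 mm/yr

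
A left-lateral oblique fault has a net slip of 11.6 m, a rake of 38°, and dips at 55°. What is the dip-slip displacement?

7.14 m

dip-slip = net slip × sin(rake) = 11.6 m × sin(38°) = 7.14 m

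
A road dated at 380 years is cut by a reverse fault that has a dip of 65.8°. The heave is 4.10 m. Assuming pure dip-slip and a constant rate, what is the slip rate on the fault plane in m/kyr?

26.3 m/kyr

dip-slip = heave / cos(dip) = 4.10 m / cos(65.8°) = 10 m
rate = 10 m / 380 years = 0.0263 m/yr = 26.3 m/kyr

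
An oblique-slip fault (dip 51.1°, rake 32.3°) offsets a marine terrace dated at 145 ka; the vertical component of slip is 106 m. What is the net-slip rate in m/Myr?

1760 m/Myr

dip-slip = throw / sin(dip) = 106 / sin(51.1°) = 136.2 m
net slip = dip-slip / sin(rake) = 136.2 / sin(32.3°) = 254.9 m
rate = 254.9 m / 145 ka = 0.00176 m/yr = 1760 m/Myr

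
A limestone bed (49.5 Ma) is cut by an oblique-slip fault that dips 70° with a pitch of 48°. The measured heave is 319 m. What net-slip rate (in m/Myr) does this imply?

25.4 m/Myr

dip-slip = heave / cos(dip) = 319 / cos(70°) = 932.7 m
net slip = dip-slip / sin(rake) = 932.7 / sin(48°) = 1255 m
rate = 1255 m / 49.5 Ma = 0.0000254 m/yr = 25.4 m/Myr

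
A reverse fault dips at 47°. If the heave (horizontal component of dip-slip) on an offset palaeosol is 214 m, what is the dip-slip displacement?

dip-slip = heave / cos(dip) = 214 / cos(47°) = 314 m

314 m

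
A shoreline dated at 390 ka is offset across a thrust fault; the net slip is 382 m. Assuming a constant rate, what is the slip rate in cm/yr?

0.0979 cm/yr

rate = 382 m / 390 ka = 0.000979 m/yr = 0.0979 cm/yr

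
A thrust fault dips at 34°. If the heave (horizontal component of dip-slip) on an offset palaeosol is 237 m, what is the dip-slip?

286 m

dip-slip = heave / cos(dip) = 237 / cos(34°) = 286 m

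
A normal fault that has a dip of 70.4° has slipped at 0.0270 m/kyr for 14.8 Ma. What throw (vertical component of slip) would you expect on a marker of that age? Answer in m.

dip-slip = rate × time = 0.0270 m/kyr × 14.8 Ma = 399.6 m
throw = dip-slip × sin(dip) = 399.6 × sin(70.4°) = 376 m

376 m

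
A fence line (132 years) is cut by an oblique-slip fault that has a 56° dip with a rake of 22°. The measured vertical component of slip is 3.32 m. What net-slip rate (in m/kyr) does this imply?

dip-slip = throw / sin(dip) = 3.32 / sin(56°) = 4.005 m
net slip = dip-slip / sin(rake) = 4.005 / sin(22°) = 10.69 m
rate = 10.69 m / 132 years = 0.0810 m/yr = 81 m/kyr

81 m/kyr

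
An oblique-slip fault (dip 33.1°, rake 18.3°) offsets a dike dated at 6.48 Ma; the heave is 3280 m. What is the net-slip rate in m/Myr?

dip-slip = heave / cos(dip) = 3280 / cos(33.1°) = 3915 m
net slip = dip-slip / sin(rake) = 3915 / sin(18.3°) = 12470 m
rate = 12470 m / 6.48 Ma = 0.00192 m/yr = 1920 m/Myr

1920 m/Myr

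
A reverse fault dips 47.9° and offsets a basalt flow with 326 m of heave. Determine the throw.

361 m

throw = heave × tan(dip) = 326 × tan(47.9°) = 361 m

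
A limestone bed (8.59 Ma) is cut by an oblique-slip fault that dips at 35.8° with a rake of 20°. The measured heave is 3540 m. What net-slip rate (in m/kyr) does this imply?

dip-slip = heave / cos(dip) = 3540 / cos(35.8°) = 4365 m
net slip = dip-slip / sin(rake) = 4365 / sin(20°) = 12760 m
rate = 12760 m / 8.59 Ma = 0.00149 m/yr = 1.49 m/kyr

1.49 m/kyr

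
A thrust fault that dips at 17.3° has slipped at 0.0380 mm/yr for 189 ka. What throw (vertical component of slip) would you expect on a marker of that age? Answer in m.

2.14 m

dip-slip = rate × time = 0.0380 mm/yr × 189 ka = 7.182 m
throw = dip-slip × sin(dip) = 7.182 × sin(17.3°) = 2.14 m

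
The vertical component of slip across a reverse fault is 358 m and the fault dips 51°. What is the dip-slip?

dip-slip = throw / sin(dip) = 358 / sin(51°) = 461 m

461 m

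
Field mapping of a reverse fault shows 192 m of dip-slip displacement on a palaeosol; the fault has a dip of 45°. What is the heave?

heave = dip-slip × cos(dip) = 192 m × cos(45°) = 136 m

136 m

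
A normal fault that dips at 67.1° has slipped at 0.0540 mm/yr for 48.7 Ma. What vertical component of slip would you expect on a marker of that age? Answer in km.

dip-slip = rate × time = 0.0540 mm/yr × 48.7 Ma = 2630 m
throw = dip-slip × sin(dip) = 2630 × sin(67.1°) = 2420 m = 2.42 km

2.42 km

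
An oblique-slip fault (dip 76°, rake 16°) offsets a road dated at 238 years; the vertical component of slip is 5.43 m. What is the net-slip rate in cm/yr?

dip-slip = throw / sin(dip) = 5.43 / sin(76°) = 5.596 m
net slip = dip-slip / sin(rake) = 5.596 / sin(16°) = 20.30 m
rate = 20.30 m / 238 years = 0.0853 m/yr = 8.53 cm/yr

8.53 cm/yr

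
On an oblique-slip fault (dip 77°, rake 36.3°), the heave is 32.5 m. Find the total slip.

dip-slip = heave / cos(dip) = 32.5 / cos(77°) = 144.5 m
net slip = dip-slip / sin(rake) = 144.5 / sin(36.3°) = 244 m

244 m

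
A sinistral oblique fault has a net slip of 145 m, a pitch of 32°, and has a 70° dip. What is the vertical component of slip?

dip-slip = net slip × sin(rake) = 145 m × sin(32°) = 76.84 m
throw = dip-slip × sin(dip) = 76.84 × sin(70°) = 72.2 m

72.2 m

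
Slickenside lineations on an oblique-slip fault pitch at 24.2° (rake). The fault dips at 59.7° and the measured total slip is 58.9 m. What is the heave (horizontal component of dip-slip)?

12.2 m

dip-slip = net slip × sin(rake) = 58.9 m × sin(24.2°) = 24.14 m
heave = dip-slip × cos(dip) = 24.14 × cos(59.7°) = 12.2 m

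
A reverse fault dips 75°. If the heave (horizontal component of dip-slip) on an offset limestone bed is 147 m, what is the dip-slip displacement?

568 m

dip-slip = heave / cos(dip) = 147 / cos(75°) = 568 m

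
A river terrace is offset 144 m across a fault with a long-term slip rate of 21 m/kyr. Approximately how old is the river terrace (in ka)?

6.86 ka

age = offset / rate = 144 m / (21 m/kyr) = 6860 yr = 6.86 ka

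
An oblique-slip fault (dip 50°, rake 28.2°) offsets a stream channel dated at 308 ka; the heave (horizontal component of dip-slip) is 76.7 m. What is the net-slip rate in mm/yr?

dip-slip = heave / cos(dip) = 76.7 / cos(50°) = 119.3 m
net slip = dip-slip / sin(rake) = 119.3 / sin(28.2°) = 252.5 m
rate = 252.5 m / 308 ka = 0.000820 m/yr = 0.820 mm/yr

0.820 mm/yr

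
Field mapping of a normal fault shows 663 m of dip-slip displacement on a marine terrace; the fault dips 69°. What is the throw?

throw = dip-slip × sin(dip) = 663 m × sin(69°) = 619 m

619 m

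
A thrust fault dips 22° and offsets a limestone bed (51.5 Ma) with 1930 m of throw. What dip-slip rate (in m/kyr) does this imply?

0.100 m/kyr

dip-slip = throw / sin(dip) = 1930 m / sin(22°) = 5152 m
rate = 5152 m / 51.5 Ma = 0.000100 m/yr = 0.100 m/kyr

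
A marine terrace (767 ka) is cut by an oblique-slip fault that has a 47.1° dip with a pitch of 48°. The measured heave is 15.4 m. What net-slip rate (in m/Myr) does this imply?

39.7 m/Myr

dip-slip = heave / cos(dip) = 15.4 / cos(47.1°) = 22.62 m
net slip = dip-slip / sin(rake) = 22.62 / sin(48°) = 30.44 m
rate = 30.44 m / 767 ka = 0.0000397 m/yr = 39.7 m/Myr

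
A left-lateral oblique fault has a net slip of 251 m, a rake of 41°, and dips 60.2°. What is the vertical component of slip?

143 m

dip-slip = net slip × sin(rake) = 251 m × sin(41°) = 164.7 m
throw = dip-slip × sin(dip) = 164.7 × sin(60.2°) = 143 m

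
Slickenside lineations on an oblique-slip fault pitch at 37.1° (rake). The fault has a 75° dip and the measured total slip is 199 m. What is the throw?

116 m

dip-slip = net slip × sin(rake) = 199 m × sin(37.1°) = 120 m
throw = dip-slip × sin(dip) = 120 × sin(75°) = 116 m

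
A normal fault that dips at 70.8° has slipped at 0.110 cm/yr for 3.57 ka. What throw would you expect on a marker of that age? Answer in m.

3.71 m

dip-slip = rate × time = 0.110 cm/yr × 3.57 ka = 3.927 m
throw = dip-slip × sin(dip) = 3.927 × sin(70.8°) = 3.71 m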